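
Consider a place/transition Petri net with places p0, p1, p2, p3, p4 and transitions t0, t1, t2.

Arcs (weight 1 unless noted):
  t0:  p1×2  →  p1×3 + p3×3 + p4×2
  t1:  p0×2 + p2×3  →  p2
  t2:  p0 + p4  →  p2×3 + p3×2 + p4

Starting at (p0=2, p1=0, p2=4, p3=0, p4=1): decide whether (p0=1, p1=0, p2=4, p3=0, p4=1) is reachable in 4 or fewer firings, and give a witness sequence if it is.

depth 0: 1 marking
depth 1: 3 markings reached so far
depth 2: 4 markings reached so far
depth 3: 4 markings reached so far
(frontier empty at depth 3; search complete)
target is not among the 4 markings reachable within 4 steps

NO — not reachable within 4 firings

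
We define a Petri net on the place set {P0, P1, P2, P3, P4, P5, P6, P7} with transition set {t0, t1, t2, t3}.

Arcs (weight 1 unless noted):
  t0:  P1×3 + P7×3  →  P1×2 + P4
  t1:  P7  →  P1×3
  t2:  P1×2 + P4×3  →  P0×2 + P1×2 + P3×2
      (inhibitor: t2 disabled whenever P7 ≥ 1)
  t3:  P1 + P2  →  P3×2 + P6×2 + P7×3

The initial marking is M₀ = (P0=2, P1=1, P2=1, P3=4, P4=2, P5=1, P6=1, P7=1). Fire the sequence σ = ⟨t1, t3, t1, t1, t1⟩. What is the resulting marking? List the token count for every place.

step 1: fire t1:  (P0=2, P1=1, P2=1, P3=4, P4=2, P5=1, P6=1, P7=1) → (P0=2, P1=4, P2=1, P3=4, P4=2, P5=1, P6=1, P7=0)
step 2: fire t3:  (P0=2, P1=4, P2=1, P3=4, P4=2, P5=1, P6=1, P7=0) → (P0=2, P1=3, P2=0, P3=6, P4=2, P5=1, P6=3, P7=3)
step 3: fire t1:  (P0=2, P1=3, P2=0, P3=6, P4=2, P5=1, P6=3, P7=3) → (P0=2, P1=6, P2=0, P3=6, P4=2, P5=1, P6=3, P7=2)
step 4: fire t1:  (P0=2, P1=6, P2=0, P3=6, P4=2, P5=1, P6=3, P7=2) → (P0=2, P1=9, P2=0, P3=6, P4=2, P5=1, P6=3, P7=1)
step 5: fire t1:  (P0=2, P1=9, P2=0, P3=6, P4=2, P5=1, P6=3, P7=1) → (P0=2, P1=12, P2=0, P3=6, P4=2, P5=1, P6=3, P7=0)

(P0=2, P1=12, P2=0, P3=6, P4=2, P5=1, P6=3, P7=0)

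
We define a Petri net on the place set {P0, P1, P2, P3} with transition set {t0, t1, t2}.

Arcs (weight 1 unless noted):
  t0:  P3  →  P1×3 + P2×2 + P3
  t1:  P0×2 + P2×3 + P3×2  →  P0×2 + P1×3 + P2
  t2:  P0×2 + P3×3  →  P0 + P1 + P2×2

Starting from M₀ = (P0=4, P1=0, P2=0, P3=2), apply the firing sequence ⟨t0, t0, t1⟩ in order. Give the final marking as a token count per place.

step 1: fire t0:  (P0=4, P1=0, P2=0, P3=2) → (P0=4, P1=3, P2=2, P3=2)
step 2: fire t0:  (P0=4, P1=3, P2=2, P3=2) → (P0=4, P1=6, P2=4, P3=2)
step 3: fire t1:  (P0=4, P1=6, P2=4, P3=2) → (P0=4, P1=9, P2=2, P3=0)

(P0=4, P1=9, P2=2, P3=0)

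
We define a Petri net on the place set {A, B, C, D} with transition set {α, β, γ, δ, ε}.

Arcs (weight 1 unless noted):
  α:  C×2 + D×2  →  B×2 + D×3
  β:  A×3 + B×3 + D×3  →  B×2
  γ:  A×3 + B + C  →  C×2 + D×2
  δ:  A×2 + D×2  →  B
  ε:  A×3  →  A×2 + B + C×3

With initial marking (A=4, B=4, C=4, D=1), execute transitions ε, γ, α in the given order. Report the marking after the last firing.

(A=0, B=6, C=6, D=4)

step 1: fire ε:  (A=4, B=4, C=4, D=1) → (A=3, B=5, C=7, D=1)
step 2: fire γ:  (A=3, B=5, C=7, D=1) → (A=0, B=4, C=8, D=3)
step 3: fire α:  (A=0, B=4, C=8, D=3) → (A=0, B=6, C=6, D=4)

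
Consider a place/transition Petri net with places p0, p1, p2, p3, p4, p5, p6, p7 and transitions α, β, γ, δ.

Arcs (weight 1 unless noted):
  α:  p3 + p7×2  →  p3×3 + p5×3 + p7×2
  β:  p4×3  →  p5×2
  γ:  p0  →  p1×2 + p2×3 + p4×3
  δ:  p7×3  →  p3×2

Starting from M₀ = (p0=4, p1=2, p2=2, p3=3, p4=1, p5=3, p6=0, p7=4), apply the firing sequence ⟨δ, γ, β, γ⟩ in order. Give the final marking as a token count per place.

(p0=2, p1=6, p2=8, p3=5, p4=4, p5=5, p6=0, p7=1)

step 1: fire δ:  (p0=4, p1=2, p2=2, p3=3, p4=1, p5=3, p6=0, p7=4) → (p0=4, p1=2, p2=2, p3=5, p4=1, p5=3, p6=0, p7=1)
step 2: fire γ:  (p0=4, p1=2, p2=2, p3=5, p4=1, p5=3, p6=0, p7=1) → (p0=3, p1=4, p2=5, p3=5, p4=4, p5=3, p6=0, p7=1)
step 3: fire β:  (p0=3, p1=4, p2=5, p3=5, p4=4, p5=3, p6=0, p7=1) → (p0=3, p1=4, p2=5, p3=5, p4=1, p5=5, p6=0, p7=1)
step 4: fire γ:  (p0=3, p1=4, p2=5, p3=5, p4=1, p5=5, p6=0, p7=1) → (p0=2, p1=6, p2=8, p3=5, p4=4, p5=5, p6=0, p7=1)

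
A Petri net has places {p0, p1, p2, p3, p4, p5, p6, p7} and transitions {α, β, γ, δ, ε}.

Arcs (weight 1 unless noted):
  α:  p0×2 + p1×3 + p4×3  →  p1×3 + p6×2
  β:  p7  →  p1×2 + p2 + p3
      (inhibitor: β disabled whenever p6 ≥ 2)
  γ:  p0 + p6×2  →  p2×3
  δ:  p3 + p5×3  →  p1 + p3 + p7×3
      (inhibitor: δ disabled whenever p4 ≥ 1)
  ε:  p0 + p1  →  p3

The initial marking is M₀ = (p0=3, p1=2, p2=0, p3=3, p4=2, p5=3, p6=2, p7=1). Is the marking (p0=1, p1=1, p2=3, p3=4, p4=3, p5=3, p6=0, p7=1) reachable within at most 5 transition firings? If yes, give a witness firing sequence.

NO — not reachable within 5 firings

depth 0: 1 marking
depth 1: 3 markings reached so far
depth 2: 6 markings reached so far
depth 3: 8 markings reached so far
depth 4: 9 markings reached so far
depth 5: 9 markings reached so far
(frontier empty at depth 5; search complete)
target is not among the 9 markings reachable within 5 steps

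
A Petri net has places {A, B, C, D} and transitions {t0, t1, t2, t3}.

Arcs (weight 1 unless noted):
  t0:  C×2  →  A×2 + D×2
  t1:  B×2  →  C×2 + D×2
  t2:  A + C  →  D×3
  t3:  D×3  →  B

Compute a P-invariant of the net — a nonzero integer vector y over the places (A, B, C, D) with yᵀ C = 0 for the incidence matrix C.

y = (A:1, B:3, C:2, D:1)

Incidence matrix C (rows=places, cols=transitions):
       t0   t1   t2   t3
    A   2    0   -1    0
    B   0   -2    0    1
    C  -2    2   -1    0
    D   2    2    3   -3

Candidate y = [1, 3, 2, 1]; check y·C column-wise:
  col t0: 1·2 + 3·0 + 2·-2 + 1·2 = 0
  col t1: 1·0 + 3·-2 + 2·2 + 1·2 = 0
  col t2: 1·-1 + 3·0 + 2·-1 + 1·3 = 0
  col t3: 1·0 + 3·1 + 2·0 + 1·-3 = 0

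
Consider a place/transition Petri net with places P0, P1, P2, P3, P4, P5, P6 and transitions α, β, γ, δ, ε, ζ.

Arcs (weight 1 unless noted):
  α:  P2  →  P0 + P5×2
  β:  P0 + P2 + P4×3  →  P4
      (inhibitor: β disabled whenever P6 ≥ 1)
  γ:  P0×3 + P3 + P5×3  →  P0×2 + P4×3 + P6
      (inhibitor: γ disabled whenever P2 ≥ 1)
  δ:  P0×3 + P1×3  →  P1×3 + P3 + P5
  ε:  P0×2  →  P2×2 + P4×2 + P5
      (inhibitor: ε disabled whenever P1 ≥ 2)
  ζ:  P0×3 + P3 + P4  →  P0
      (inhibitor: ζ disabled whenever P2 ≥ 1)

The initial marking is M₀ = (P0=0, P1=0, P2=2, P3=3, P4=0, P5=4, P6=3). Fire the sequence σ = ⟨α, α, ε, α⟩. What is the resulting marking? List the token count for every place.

step 1: fire α:  (P0=0, P1=0, P2=2, P3=3, P4=0, P5=4, P6=3) → (P0=1, P1=0, P2=1, P3=3, P4=0, P5=6, P6=3)
step 2: fire α:  (P0=1, P1=0, P2=1, P3=3, P4=0, P5=6, P6=3) → (P0=2, P1=0, P2=0, P3=3, P4=0, P5=8, P6=3)
step 3: fire ε:  (P0=2, P1=0, P2=0, P3=3, P4=0, P5=8, P6=3) → (P0=0, P1=0, P2=2, P3=3, P4=2, P5=9, P6=3)
step 4: fire α:  (P0=0, P1=0, P2=2, P3=3, P4=2, P5=9, P6=3) → (P0=1, P1=0, P2=1, P3=3, P4=2, P5=11, P6=3)

(P0=1, P1=0, P2=1, P3=3, P4=2, P5=11, P6=3)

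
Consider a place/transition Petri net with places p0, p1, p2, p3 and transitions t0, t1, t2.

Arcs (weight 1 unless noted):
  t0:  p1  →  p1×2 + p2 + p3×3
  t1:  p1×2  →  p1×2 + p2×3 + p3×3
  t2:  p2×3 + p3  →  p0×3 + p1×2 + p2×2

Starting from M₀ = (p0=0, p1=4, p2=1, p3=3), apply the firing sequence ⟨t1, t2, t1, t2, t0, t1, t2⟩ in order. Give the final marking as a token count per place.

(p0=9, p1=11, p2=8, p3=12)

step 1: fire t1:  (p0=0, p1=4, p2=1, p3=3) → (p0=0, p1=4, p2=4, p3=6)
step 2: fire t2:  (p0=0, p1=4, p2=4, p3=6) → (p0=3, p1=6, p2=3, p3=5)
step 3: fire t1:  (p0=3, p1=6, p2=3, p3=5) → (p0=3, p1=6, p2=6, p3=8)
step 4: fire t2:  (p0=3, p1=6, p2=6, p3=8) → (p0=6, p1=8, p2=5, p3=7)
step 5: fire t0:  (p0=6, p1=8, p2=5, p3=7) → (p0=6, p1=9, p2=6, p3=10)
step 6: fire t1:  (p0=6, p1=9, p2=6, p3=10) → (p0=6, p1=9, p2=9, p3=13)
step 7: fire t2:  (p0=6, p1=9, p2=9, p3=13) → (p0=9, p1=11, p2=8, p3=12)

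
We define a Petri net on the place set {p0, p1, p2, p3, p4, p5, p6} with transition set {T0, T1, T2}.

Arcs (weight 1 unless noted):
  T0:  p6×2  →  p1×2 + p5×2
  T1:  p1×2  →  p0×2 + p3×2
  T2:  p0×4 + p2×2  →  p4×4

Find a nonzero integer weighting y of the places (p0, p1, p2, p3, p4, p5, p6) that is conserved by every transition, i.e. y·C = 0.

Incidence matrix C (rows=places, cols=transitions):
       T0   T1   T2
   p0   0    2   -4
   p1   2   -2    0
   p2   0    0   -2
   p3   0    2    0
   p4   0    0    4
   p5   2    0    0
   p6  -2    0    0

Candidate y = [1, 0, -2, -1, 0, 0, 0]; check y·C column-wise:
  col T0: 1·0 + 0·2 + -2·0 + -1·0 + 0·2 + 0·-2 = 0
  col T1: 1·2 + 0·-2 + -2·0 + -1·2 = 0
  col T2: 1·-4 + -2·-2 + -1·0 + 0·4 = 0

y = (p0:1, p1:0, p2:-2, p3:-1, p4:0, p5:0, p6:0)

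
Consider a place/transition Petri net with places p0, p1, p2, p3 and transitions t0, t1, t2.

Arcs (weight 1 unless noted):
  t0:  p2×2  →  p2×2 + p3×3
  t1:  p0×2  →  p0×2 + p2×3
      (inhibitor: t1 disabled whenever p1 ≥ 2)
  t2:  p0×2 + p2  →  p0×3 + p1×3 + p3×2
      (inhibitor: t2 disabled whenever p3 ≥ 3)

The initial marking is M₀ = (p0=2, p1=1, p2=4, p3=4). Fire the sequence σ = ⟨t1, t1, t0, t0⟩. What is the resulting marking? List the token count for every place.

(p0=2, p1=1, p2=10, p3=10)

step 1: fire t1:  (p0=2, p1=1, p2=4, p3=4) → (p0=2, p1=1, p2=7, p3=4)
step 2: fire t1:  (p0=2, p1=1, p2=7, p3=4) → (p0=2, p1=1, p2=10, p3=4)
step 3: fire t0:  (p0=2, p1=1, p2=10, p3=4) → (p0=2, p1=1, p2=10, p3=7)
step 4: fire t0:  (p0=2, p1=1, p2=10, p3=7) → (p0=2, p1=1, p2=10, p3=10)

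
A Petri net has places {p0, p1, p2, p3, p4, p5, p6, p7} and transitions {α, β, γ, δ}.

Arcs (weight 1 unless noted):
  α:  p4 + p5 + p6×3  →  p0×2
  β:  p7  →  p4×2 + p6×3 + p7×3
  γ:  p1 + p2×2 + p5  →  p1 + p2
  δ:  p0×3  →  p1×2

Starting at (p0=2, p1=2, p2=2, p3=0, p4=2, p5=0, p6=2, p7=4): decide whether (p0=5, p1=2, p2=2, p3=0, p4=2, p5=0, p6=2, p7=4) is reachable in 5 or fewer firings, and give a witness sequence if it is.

NO — not reachable within 5 firings

depth 0: 1 marking
depth 1: 2 markings reached so far
depth 2: 3 markings reached so far
depth 3: 4 markings reached so far
depth 4: 5 markings reached so far
depth 5: 6 markings reached so far
target is not among the 6 markings reachable within 5 steps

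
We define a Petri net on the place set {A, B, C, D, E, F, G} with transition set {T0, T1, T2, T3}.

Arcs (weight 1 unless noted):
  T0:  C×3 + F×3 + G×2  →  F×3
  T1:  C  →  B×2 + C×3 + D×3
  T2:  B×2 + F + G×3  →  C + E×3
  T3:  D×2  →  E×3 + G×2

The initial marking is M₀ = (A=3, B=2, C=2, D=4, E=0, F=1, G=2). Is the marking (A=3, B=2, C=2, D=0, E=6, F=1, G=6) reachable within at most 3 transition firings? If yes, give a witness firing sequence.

YES — reachable via ⟨T3, T3⟩ (2 firings)

step 1: fire T3:  (A=3, B=2, C=2, D=4, E=0, F=1, G=2) → (A=3, B=2, C=2, D=2, E=3, F=1, G=4)
step 2: fire T3:  (A=3, B=2, C=2, D=2, E=3, F=1, G=4) → (A=3, B=2, C=2, D=0, E=6, F=1, G=6)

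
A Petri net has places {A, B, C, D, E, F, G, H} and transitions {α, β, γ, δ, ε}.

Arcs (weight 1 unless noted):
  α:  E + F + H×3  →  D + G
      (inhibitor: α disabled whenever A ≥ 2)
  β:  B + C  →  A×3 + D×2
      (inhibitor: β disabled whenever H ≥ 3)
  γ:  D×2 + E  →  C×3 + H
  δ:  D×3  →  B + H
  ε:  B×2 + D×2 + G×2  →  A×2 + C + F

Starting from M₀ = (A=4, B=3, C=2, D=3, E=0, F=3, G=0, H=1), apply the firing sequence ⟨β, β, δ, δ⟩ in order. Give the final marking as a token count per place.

step 1: fire β:  (A=4, B=3, C=2, D=3, E=0, F=3, G=0, H=1) → (A=7, B=2, C=1, D=5, E=0, F=3, G=0, H=1)
step 2: fire β:  (A=7, B=2, C=1, D=5, E=0, F=3, G=0, H=1) → (A=10, B=1, C=0, D=7, E=0, F=3, G=0, H=1)
step 3: fire δ:  (A=10, B=1, C=0, D=7, E=0, F=3, G=0, H=1) → (A=10, B=2, C=0, D=4, E=0, F=3, G=0, H=2)
step 4: fire δ:  (A=10, B=2, C=0, D=4, E=0, F=3, G=0, H=2) → (A=10, B=3, C=0, D=1, E=0, F=3, G=0, H=3)

(A=10, B=3, C=0, D=1, E=0, F=3, G=0, H=3)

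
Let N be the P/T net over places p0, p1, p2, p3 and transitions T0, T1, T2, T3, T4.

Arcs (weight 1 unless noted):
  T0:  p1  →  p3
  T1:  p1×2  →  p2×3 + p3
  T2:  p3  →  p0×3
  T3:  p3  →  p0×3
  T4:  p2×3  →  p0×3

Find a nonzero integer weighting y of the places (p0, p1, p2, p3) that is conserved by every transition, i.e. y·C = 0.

y = (p0:1, p1:3, p2:1, p3:3)

Incidence matrix C (rows=places, cols=transitions):
       T0   T1   T2   T3   T4
   p0   0    0    3    3    3
   p1  -1   -2    0    0    0
   p2   0    3    0    0   -3
   p3   1    1   -1   -1    0

Candidate y = [1, 3, 1, 3]; check y·C column-wise:
  col T0: 1·0 + 3·-1 + 1·0 + 3·1 = 0
  col T1: 1·0 + 3·-2 + 1·3 + 3·1 = 0
  col T2: 1·3 + 3·0 + 1·0 + 3·-1 = 0
  col T3: 1·3 + 3·0 + 1·0 + 3·-1 = 0
  col T4: 1·3 + 3·0 + 1·-3 + 3·0 = 0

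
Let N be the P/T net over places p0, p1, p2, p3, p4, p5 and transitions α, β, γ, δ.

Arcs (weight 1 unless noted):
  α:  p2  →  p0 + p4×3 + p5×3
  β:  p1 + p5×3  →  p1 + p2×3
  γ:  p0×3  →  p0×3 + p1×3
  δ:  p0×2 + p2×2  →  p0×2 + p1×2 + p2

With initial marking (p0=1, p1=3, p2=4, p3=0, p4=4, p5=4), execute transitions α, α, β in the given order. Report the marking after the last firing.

(p0=3, p1=3, p2=5, p3=0, p4=10, p5=7)

step 1: fire α:  (p0=1, p1=3, p2=4, p3=0, p4=4, p5=4) → (p0=2, p1=3, p2=3, p3=0, p4=7, p5=7)
step 2: fire α:  (p0=2, p1=3, p2=3, p3=0, p4=7, p5=7) → (p0=3, p1=3, p2=2, p3=0, p4=10, p5=10)
step 3: fire β:  (p0=3, p1=3, p2=2, p3=0, p4=10, p5=10) → (p0=3, p1=3, p2=5, p3=0, p4=10, p5=7)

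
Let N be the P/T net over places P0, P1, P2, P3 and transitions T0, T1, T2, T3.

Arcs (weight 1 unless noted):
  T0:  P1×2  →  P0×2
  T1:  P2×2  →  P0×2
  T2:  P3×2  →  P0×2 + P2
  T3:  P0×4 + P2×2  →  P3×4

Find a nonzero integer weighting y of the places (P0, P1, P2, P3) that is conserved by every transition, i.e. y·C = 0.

y = (P0:2, P1:2, P2:2, P3:3)

Incidence matrix C (rows=places, cols=transitions):
       T0   T1   T2   T3
   P0   2    2    2   -4
   P1  -2    0    0    0
   P2   0   -2    1   -2
   P3   0    0   -2    4

Candidate y = [2, 2, 2, 3]; check y·C column-wise:
  col T0: 2·2 + 2·-2 + 2·0 + 3·0 = 0
  col T1: 2·2 + 2·0 + 2·-2 + 3·0 = 0
  col T2: 2·2 + 2·0 + 2·1 + 3·-2 = 0
  col T3: 2·-4 + 2·0 + 2·-2 + 3·4 = 0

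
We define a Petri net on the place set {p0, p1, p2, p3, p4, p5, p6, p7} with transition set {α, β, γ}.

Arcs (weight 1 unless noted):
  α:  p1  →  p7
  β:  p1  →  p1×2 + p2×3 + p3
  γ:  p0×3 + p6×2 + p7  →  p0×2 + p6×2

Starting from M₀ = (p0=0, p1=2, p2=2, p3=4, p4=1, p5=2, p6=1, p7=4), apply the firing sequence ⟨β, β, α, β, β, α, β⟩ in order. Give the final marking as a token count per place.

(p0=0, p1=5, p2=17, p3=9, p4=1, p5=2, p6=1, p7=6)

step 1: fire β:  (p0=0, p1=2, p2=2, p3=4, p4=1, p5=2, p6=1, p7=4) → (p0=0, p1=3, p2=5, p3=5, p4=1, p5=2, p6=1, p7=4)
step 2: fire β:  (p0=0, p1=3, p2=5, p3=5, p4=1, p5=2, p6=1, p7=4) → (p0=0, p1=4, p2=8, p3=6, p4=1, p5=2, p6=1, p7=4)
step 3: fire α:  (p0=0, p1=4, p2=8, p3=6, p4=1, p5=2, p6=1, p7=4) → (p0=0, p1=3, p2=8, p3=6, p4=1, p5=2, p6=1, p7=5)
step 4: fire β:  (p0=0, p1=3, p2=8, p3=6, p4=1, p5=2, p6=1, p7=5) → (p0=0, p1=4, p2=11, p3=7, p4=1, p5=2, p6=1, p7=5)
step 5: fire β:  (p0=0, p1=4, p2=11, p3=7, p4=1, p5=2, p6=1, p7=5) → (p0=0, p1=5, p2=14, p3=8, p4=1, p5=2, p6=1, p7=5)
step 6: fire α:  (p0=0, p1=5, p2=14, p3=8, p4=1, p5=2, p6=1, p7=5) → (p0=0, p1=4, p2=14, p3=8, p4=1, p5=2, p6=1, p7=6)
step 7: fire β:  (p0=0, p1=4, p2=14, p3=8, p4=1, p5=2, p6=1, p7=6) → (p0=0, p1=5, p2=17, p3=9, p4=1, p5=2, p6=1, p7=6)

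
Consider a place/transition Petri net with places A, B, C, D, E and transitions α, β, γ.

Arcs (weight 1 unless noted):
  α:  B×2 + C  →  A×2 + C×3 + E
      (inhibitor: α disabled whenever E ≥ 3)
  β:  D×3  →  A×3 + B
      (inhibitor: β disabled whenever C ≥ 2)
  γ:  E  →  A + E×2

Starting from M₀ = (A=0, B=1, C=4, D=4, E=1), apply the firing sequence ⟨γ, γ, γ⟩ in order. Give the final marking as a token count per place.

(A=3, B=1, C=4, D=4, E=4)

step 1: fire γ:  (A=0, B=1, C=4, D=4, E=1) → (A=1, B=1, C=4, D=4, E=2)
step 2: fire γ:  (A=1, B=1, C=4, D=4, E=2) → (A=2, B=1, C=4, D=4, E=3)
step 3: fire γ:  (A=2, B=1, C=4, D=4, E=3) → (A=3, B=1, C=4, D=4, E=4)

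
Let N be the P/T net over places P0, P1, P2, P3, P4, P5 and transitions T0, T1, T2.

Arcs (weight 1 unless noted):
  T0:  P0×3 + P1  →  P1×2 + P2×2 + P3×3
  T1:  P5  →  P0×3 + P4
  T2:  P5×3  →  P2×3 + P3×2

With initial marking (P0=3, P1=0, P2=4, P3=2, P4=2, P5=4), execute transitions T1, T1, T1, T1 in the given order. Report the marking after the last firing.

(P0=15, P1=0, P2=4, P3=2, P4=6, P5=0)

step 1: fire T1:  (P0=3, P1=0, P2=4, P3=2, P4=2, P5=4) → (P0=6, P1=0, P2=4, P3=2, P4=3, P5=3)
step 2: fire T1:  (P0=6, P1=0, P2=4, P3=2, P4=3, P5=3) → (P0=9, P1=0, P2=4, P3=2, P4=4, P5=2)
step 3: fire T1:  (P0=9, P1=0, P2=4, P3=2, P4=4, P5=2) → (P0=12, P1=0, P2=4, P3=2, P4=5, P5=1)
step 4: fire T1:  (P0=12, P1=0, P2=4, P3=2, P4=5, P5=1) → (P0=15, P1=0, P2=4, P3=2, P4=6, P5=0)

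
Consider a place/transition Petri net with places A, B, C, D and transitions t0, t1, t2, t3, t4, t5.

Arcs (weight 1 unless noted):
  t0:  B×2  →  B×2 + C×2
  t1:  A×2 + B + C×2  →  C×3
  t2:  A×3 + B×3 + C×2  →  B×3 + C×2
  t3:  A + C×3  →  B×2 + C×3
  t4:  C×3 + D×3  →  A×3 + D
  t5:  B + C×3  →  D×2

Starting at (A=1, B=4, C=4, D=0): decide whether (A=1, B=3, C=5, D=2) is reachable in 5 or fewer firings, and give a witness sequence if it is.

step 1: fire t0:  (A=1, B=4, C=4, D=0) → (A=1, B=4, C=6, D=0)
step 2: fire t0:  (A=1, B=4, C=6, D=0) → (A=1, B=4, C=8, D=0)
step 3: fire t5:  (A=1, B=4, C=8, D=0) → (A=1, B=3, C=5, D=2)

YES — reachable via ⟨t0, t0, t5⟩ (3 firings)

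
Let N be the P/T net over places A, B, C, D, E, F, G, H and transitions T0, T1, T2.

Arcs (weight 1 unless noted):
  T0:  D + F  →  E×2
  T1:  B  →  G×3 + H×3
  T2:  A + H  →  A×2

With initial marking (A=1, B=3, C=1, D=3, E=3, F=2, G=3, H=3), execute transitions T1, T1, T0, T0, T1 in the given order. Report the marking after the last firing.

step 1: fire T1:  (A=1, B=3, C=1, D=3, E=3, F=2, G=3, H=3) → (A=1, B=2, C=1, D=3, E=3, F=2, G=6, H=6)
step 2: fire T1:  (A=1, B=2, C=1, D=3, E=3, F=2, G=6, H=6) → (A=1, B=1, C=1, D=3, E=3, F=2, G=9, H=9)
step 3: fire T0:  (A=1, B=1, C=1, D=3, E=3, F=2, G=9, H=9) → (A=1, B=1, C=1, D=2, E=5, F=1, G=9, H=9)
step 4: fire T0:  (A=1, B=1, C=1, D=2, E=5, F=1, G=9, H=9) → (A=1, B=1, C=1, D=1, E=7, F=0, G=9, H=9)
step 5: fire T1:  (A=1, B=1, C=1, D=1, E=7, F=0, G=9, H=9) → (A=1, B=0, C=1, D=1, E=7, F=0, G=12, H=12)

(A=1, B=0, C=1, D=1, E=7, F=0, G=12, H=12)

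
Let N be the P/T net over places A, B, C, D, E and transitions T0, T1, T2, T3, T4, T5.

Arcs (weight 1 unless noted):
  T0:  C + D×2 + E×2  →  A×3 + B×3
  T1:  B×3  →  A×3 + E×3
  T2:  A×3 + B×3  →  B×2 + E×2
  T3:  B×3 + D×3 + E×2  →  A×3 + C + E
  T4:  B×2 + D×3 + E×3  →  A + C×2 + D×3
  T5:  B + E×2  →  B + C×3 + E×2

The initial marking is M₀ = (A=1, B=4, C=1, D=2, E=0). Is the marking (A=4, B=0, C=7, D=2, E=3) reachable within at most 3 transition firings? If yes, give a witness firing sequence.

depth 0: 1 marking
depth 1: 2 markings reached so far
depth 2: 4 markings reached so far
depth 3: 8 markings reached so far
target is not among the 8 markings reachable within 3 steps

NO — not reachable within 3 firings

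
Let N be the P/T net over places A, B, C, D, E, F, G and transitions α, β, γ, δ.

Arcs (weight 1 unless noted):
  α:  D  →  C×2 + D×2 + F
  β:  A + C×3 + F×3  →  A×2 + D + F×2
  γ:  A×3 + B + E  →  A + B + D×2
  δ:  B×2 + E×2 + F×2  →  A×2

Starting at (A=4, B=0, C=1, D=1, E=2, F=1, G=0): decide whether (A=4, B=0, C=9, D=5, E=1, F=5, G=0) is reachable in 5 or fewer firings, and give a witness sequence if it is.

NO — not reachable within 5 firings

depth 0: 1 marking
depth 1: 2 markings reached so far
depth 2: 3 markings reached so far
depth 3: 5 markings reached so far
depth 4: 7 markings reached so far
depth 5: 10 markings reached so far
target is not among the 10 markings reachable within 5 steps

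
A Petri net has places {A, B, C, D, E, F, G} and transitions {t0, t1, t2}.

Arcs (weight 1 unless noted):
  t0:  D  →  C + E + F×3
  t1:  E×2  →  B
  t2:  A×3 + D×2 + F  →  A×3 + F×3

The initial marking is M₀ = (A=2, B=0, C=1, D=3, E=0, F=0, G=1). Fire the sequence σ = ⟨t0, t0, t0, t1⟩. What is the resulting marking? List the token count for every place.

step 1: fire t0:  (A=2, B=0, C=1, D=3, E=0, F=0, G=1) → (A=2, B=0, C=2, D=2, E=1, F=3, G=1)
step 2: fire t0:  (A=2, B=0, C=2, D=2, E=1, F=3, G=1) → (A=2, B=0, C=3, D=1, E=2, F=6, G=1)
step 3: fire t0:  (A=2, B=0, C=3, D=1, E=2, F=6, G=1) → (A=2, B=0, C=4, D=0, E=3, F=9, G=1)
step 4: fire t1:  (A=2, B=0, C=4, D=0, E=3, F=9, G=1) → (A=2, B=1, C=4, D=0, E=1, F=9, G=1)

(A=2, B=1, C=4, D=0, E=1, F=9, G=1)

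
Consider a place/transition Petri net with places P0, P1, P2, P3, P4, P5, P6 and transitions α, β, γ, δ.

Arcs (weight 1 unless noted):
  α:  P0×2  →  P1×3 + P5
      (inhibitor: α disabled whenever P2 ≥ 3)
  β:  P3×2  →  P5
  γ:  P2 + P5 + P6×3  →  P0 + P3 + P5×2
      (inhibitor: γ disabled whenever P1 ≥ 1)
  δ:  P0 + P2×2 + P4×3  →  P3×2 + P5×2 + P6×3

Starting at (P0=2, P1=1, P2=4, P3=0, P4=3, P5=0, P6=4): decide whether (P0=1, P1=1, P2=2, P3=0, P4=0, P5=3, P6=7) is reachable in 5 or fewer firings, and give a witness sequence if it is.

step 1: fire δ:  (P0=2, P1=1, P2=4, P3=0, P4=3, P5=0, P6=4) → (P0=1, P1=1, P2=2, P3=2, P4=0, P5=2, P6=7)
step 2: fire β:  (P0=1, P1=1, P2=2, P3=2, P4=0, P5=2, P6=7) → (P0=1, P1=1, P2=2, P3=0, P4=0, P5=3, P6=7)

YES — reachable via ⟨δ, β⟩ (2 firings)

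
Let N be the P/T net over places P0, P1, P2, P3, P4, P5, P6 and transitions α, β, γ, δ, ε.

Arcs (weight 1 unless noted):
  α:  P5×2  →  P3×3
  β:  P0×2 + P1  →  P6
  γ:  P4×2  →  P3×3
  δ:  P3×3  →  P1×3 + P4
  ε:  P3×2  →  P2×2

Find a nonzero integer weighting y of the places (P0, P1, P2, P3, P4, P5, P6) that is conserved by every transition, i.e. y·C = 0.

y = (P0:1, P1:-2, P2:-4, P3:-4, P4:-6, P5:-6, P6:0)

Incidence matrix C (rows=places, cols=transitions):
        α    β    γ    δ    ε
   P0   0   -2    0    0    0
   P1   0   -1    0    3    0
   P2   0    0    0    0    2
   P3   3    0    3   -3   -2
   P4   0    0   -2    1    0
   P5  -2    0    0    0    0
   P6   0    1    0    0    0

Candidate y = [1, -2, -4, -4, -6, -6, 0]; check y·C column-wise:
  col α: 1·0 + -2·0 + -4·0 + -4·3 + -6·0 + -6·-2 = 0
  col β: 1·-2 + -2·-1 + -4·0 + -4·0 + -6·0 + -6·0 + 0·1 = 0
  col γ: 1·0 + -2·0 + -4·0 + -4·3 + -6·-2 + -6·0 = 0
  col δ: 1·0 + -2·3 + -4·0 + -4·-3 + -6·1 + -6·0 = 0
  col ε: 1·0 + -2·0 + -4·2 + -4·-2 + -6·0 + -6·0 = 0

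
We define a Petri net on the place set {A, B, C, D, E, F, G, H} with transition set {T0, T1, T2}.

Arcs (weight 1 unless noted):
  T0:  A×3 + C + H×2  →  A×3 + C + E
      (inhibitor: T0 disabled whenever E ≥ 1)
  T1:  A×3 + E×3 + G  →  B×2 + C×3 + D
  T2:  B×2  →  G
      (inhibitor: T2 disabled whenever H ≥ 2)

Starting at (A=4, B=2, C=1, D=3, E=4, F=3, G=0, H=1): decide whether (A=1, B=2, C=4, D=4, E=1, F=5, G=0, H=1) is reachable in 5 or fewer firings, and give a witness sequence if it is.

NO — not reachable within 5 firings

depth 0: 1 marking
depth 1: 2 markings reached so far
depth 2: 3 markings reached so far
depth 3: 4 markings reached so far
depth 4: 4 markings reached so far
(frontier empty at depth 4; search complete)
target is not among the 4 markings reachable within 5 steps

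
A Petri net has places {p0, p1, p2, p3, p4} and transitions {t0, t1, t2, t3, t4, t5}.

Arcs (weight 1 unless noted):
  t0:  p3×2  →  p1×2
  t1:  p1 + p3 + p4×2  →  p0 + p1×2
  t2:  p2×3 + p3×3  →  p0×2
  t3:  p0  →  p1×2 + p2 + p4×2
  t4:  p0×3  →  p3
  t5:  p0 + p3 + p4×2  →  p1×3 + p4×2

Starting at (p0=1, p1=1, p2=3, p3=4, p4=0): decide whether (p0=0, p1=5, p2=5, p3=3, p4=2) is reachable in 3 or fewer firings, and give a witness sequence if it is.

NO — not reachable within 3 firings

depth 0: 1 marking
depth 1: 4 markings reached so far
depth 2: 9 markings reached so far
depth 3: 16 markings reached so far
target is not among the 16 markings reachable within 3 steps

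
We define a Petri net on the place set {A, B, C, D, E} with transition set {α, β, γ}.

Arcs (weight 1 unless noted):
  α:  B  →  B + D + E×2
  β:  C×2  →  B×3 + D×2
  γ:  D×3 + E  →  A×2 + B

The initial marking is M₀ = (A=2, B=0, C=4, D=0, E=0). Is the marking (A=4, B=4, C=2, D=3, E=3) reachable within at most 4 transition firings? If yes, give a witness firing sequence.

NO — not reachable within 4 firings

depth 0: 1 marking
depth 1: 2 markings reached so far
depth 2: 4 markings reached so far
depth 3: 7 markings reached so far
depth 4: 11 markings reached so far
target is not among the 11 markings reachable within 4 steps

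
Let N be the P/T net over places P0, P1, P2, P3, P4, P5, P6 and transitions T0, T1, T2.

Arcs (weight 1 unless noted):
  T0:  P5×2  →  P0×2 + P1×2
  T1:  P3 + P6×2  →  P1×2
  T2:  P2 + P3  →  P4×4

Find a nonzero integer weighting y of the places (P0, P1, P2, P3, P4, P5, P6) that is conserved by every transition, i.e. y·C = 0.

y = (P0:1, P1:-1, P2:2, P3:-2, P4:0, P5:0, P6:0)

Incidence matrix C (rows=places, cols=transitions):
       T0   T1   T2
   P0   2    0    0
   P1   2    2    0
   P2   0    0   -1
   P3   0   -1   -1
   P4   0    0    4
   P5  -2    0    0
   P6   0   -2    0

Candidate y = [1, -1, 2, -2, 0, 0, 0]; check y·C column-wise:
  col T0: 1·2 + -1·2 + 2·0 + -2·0 + 0·-2 = 0
  col T1: 1·0 + -1·2 + 2·0 + -2·-1 + 0·-2 = 0
  col T2: 1·0 + -1·0 + 2·-1 + -2·-1 + 0·4 = 0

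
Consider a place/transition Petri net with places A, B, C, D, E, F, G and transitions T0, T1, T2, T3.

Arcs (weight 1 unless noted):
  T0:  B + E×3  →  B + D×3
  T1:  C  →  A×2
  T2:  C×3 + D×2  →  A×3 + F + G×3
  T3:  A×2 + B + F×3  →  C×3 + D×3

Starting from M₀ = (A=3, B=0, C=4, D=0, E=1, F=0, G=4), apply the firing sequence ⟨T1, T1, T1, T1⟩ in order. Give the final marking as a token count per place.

(A=11, B=0, C=0, D=0, E=1, F=0, G=4)

step 1: fire T1:  (A=3, B=0, C=4, D=0, E=1, F=0, G=4) → (A=5, B=0, C=3, D=0, E=1, F=0, G=4)
step 2: fire T1:  (A=5, B=0, C=3, D=0, E=1, F=0, G=4) → (A=7, B=0, C=2, D=0, E=1, F=0, G=4)
step 3: fire T1:  (A=7, B=0, C=2, D=0, E=1, F=0, G=4) → (A=9, B=0, C=1, D=0, E=1, F=0, G=4)
step 4: fire T1:  (A=9, B=0, C=1, D=0, E=1, F=0, G=4) → (A=11, B=0, C=0, D=0, E=1, F=0, G=4)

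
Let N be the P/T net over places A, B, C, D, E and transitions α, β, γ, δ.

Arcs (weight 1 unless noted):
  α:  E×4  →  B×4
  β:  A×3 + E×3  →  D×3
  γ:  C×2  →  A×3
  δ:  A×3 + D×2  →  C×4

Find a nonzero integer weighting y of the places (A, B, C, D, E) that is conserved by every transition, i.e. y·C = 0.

y = (A:2, B:1, C:3, D:3, E:1)

Incidence matrix C (rows=places, cols=transitions):
        α    β    γ    δ
    A   0   -3    3   -3
    B   4    0    0    0
    C   0    0   -2    4
    D   0    3    0   -2
    E  -4   -3    0    0

Candidate y = [2, 1, 3, 3, 1]; check y·C column-wise:
  col α: 2·0 + 1·4 + 3·0 + 3·0 + 1·-4 = 0
  col β: 2·-3 + 1·0 + 3·0 + 3·3 + 1·-3 = 0
  col γ: 2·3 + 1·0 + 3·-2 + 3·0 + 1·0 = 0
  col δ: 2·-3 + 1·0 + 3·4 + 3·-2 + 1·0 = 0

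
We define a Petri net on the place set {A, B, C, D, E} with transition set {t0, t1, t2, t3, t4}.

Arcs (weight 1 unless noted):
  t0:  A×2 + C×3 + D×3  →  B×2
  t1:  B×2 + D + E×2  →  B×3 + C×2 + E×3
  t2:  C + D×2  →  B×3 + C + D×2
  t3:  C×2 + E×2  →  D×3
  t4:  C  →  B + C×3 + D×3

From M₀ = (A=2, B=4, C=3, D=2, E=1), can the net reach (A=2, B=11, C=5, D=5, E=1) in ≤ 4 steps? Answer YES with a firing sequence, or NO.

YES — reachable via ⟨t2, t2, t4⟩ (3 firings)

step 1: fire t2:  (A=2, B=4, C=3, D=2, E=1) → (A=2, B=7, C=3, D=2, E=1)
step 2: fire t2:  (A=2, B=7, C=3, D=2, E=1) → (A=2, B=10, C=3, D=2, E=1)
step 3: fire t4:  (A=2, B=10, C=3, D=2, E=1) → (A=2, B=11, C=5, D=5, E=1)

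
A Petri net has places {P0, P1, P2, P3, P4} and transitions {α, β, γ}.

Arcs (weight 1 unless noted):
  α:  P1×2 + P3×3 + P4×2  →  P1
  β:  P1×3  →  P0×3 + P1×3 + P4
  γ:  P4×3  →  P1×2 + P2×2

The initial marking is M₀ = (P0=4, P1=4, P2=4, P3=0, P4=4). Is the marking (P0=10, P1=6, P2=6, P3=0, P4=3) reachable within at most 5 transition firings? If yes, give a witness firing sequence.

YES — reachable via ⟨β, β, γ⟩ (3 firings)

step 1: fire β:  (P0=4, P1=4, P2=4, P3=0, P4=4) → (P0=7, P1=4, P2=4, P3=0, P4=5)
step 2: fire β:  (P0=7, P1=4, P2=4, P3=0, P4=5) → (P0=10, P1=4, P2=4, P3=0, P4=6)
step 3: fire γ:  (P0=10, P1=4, P2=4, P3=0, P4=6) → (P0=10, P1=6, P2=6, P3=0, P4=3)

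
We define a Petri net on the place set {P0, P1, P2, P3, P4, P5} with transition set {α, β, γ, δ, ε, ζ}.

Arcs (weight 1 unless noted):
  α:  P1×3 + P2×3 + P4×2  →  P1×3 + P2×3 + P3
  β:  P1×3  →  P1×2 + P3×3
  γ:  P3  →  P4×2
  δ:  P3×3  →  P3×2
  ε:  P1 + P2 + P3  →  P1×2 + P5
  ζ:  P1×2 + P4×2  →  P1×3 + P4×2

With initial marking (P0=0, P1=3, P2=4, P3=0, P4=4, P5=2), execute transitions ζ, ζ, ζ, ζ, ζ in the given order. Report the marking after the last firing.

step 1: fire ζ:  (P0=0, P1=3, P2=4, P3=0, P4=4, P5=2) → (P0=0, P1=4, P2=4, P3=0, P4=4, P5=2)
step 2: fire ζ:  (P0=0, P1=4, P2=4, P3=0, P4=4, P5=2) → (P0=0, P1=5, P2=4, P3=0, P4=4, P5=2)
step 3: fire ζ:  (P0=0, P1=5, P2=4, P3=0, P4=4, P5=2) → (P0=0, P1=6, P2=4, P3=0, P4=4, P5=2)
step 4: fire ζ:  (P0=0, P1=6, P2=4, P3=0, P4=4, P5=2) → (P0=0, P1=7, P2=4, P3=0, P4=4, P5=2)
step 5: fire ζ:  (P0=0, P1=7, P2=4, P3=0, P4=4, P5=2) → (P0=0, P1=8, P2=4, P3=0, P4=4, P5=2)

(P0=0, P1=8, P2=4, P3=0, P4=4, P5=2)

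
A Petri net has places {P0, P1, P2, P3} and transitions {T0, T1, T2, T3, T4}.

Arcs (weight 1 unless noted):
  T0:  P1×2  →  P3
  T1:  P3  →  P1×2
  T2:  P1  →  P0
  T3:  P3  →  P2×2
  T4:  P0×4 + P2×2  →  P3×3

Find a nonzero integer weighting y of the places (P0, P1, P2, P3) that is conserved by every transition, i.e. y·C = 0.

y = (P0:1, P1:1, P2:1, P3:2)

Incidence matrix C (rows=places, cols=transitions):
       T0   T1   T2   T3   T4
   P0   0    0    1    0   -4
   P1  -2    2   -1    0    0
   P2   0    0    0    2   -2
   P3   1   -1    0   -1    3

Candidate y = [1, 1, 1, 2]; check y·C column-wise:
  col T0: 1·0 + 1·-2 + 1·0 + 2·1 = 0
  col T1: 1·0 + 1·2 + 1·0 + 2·-1 = 0
  col T2: 1·1 + 1·-1 + 1·0 + 2·0 = 0
  col T3: 1·0 + 1·0 + 1·2 + 2·-1 = 0
  col T4: 1·-4 + 1·0 + 1·-2 + 2·3 = 0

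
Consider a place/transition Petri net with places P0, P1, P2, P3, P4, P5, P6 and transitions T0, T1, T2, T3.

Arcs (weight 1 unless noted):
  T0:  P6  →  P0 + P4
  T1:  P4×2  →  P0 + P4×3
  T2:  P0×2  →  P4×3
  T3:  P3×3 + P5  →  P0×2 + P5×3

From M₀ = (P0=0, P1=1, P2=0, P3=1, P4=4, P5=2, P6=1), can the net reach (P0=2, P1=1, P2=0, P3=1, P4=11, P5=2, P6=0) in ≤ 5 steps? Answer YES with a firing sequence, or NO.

step 1: fire T0:  (P0=0, P1=1, P2=0, P3=1, P4=4, P5=2, P6=1) → (P0=1, P1=1, P2=0, P3=1, P4=5, P5=2, P6=0)
step 2: fire T1:  (P0=1, P1=1, P2=0, P3=1, P4=5, P5=2, P6=0) → (P0=2, P1=1, P2=0, P3=1, P4=6, P5=2, P6=0)
step 3: fire T1:  (P0=2, P1=1, P2=0, P3=1, P4=6, P5=2, P6=0) → (P0=3, P1=1, P2=0, P3=1, P4=7, P5=2, P6=0)
step 4: fire T1:  (P0=3, P1=1, P2=0, P3=1, P4=7, P5=2, P6=0) → (P0=4, P1=1, P2=0, P3=1, P4=8, P5=2, P6=0)
step 5: fire T2:  (P0=4, P1=1, P2=0, P3=1, P4=8, P5=2, P6=0) → (P0=2, P1=1, P2=0, P3=1, P4=11, P5=2, P6=0)

YES — reachable via ⟨T0, T1, T1, T1, T2⟩ (5 firings)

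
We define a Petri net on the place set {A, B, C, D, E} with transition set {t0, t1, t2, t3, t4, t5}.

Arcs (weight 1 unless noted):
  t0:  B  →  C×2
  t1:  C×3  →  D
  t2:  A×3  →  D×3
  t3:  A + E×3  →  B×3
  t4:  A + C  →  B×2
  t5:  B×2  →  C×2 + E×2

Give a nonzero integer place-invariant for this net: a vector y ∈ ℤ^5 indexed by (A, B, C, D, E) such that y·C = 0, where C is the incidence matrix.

Incidence matrix C (rows=places, cols=transitions):
       t0   t1   t2   t3   t4   t5
    A   0    0   -3   -1   -1    0
    B  -1    0    0    3    2   -2
    C   2   -3    0    0   -1    2
    D   0    1    3    0    0    0
    E   0    0    0   -3    0    2

Candidate y = [3, 2, 1, 3, 1]; check y·C column-wise:
  col t0: 3·0 + 2·-1 + 1·2 + 3·0 + 1·0 = 0
  col t1: 3·0 + 2·0 + 1·-3 + 3·1 + 1·0 = 0
  col t2: 3·-3 + 2·0 + 1·0 + 3·3 + 1·0 = 0
  col t3: 3·-1 + 2·3 + 1·0 + 3·0 + 1·-3 = 0
  col t4: 3·-1 + 2·2 + 1·-1 + 3·0 + 1·0 = 0
  col t5: 3·0 + 2·-2 + 1·2 + 3·0 + 1·2 = 0

y = (A:3, B:2, C:1, D:3, E:1)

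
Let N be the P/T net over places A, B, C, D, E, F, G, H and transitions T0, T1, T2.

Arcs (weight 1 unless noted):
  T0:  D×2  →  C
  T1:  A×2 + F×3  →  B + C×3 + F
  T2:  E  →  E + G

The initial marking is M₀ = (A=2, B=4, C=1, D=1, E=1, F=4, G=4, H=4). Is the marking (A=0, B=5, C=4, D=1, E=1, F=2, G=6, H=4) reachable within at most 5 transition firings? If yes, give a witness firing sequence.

YES — reachable via ⟨T1, T2, T2⟩ (3 firings)

step 1: fire T1:  (A=2, B=4, C=1, D=1, E=1, F=4, G=4, H=4) → (A=0, B=5, C=4, D=1, E=1, F=2, G=4, H=4)
step 2: fire T2:  (A=0, B=5, C=4, D=1, E=1, F=2, G=4, H=4) → (A=0, B=5, C=4, D=1, E=1, F=2, G=5, H=4)
step 3: fire T2:  (A=0, B=5, C=4, D=1, E=1, F=2, G=5, H=4) → (A=0, B=5, C=4, D=1, E=1, F=2, G=6, H=4)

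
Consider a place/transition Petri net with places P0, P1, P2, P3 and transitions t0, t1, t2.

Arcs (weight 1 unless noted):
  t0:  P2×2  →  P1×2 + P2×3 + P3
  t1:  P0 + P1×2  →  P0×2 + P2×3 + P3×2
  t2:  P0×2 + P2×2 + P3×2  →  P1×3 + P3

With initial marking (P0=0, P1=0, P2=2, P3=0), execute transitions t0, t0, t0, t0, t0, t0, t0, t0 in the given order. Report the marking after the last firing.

step 1: fire t0:  (P0=0, P1=0, P2=2, P3=0) → (P0=0, P1=2, P2=3, P3=1)
step 2: fire t0:  (P0=0, P1=2, P2=3, P3=1) → (P0=0, P1=4, P2=4, P3=2)
step 3: fire t0:  (P0=0, P1=4, P2=4, P3=2) → (P0=0, P1=6, P2=5, P3=3)
step 4: fire t0:  (P0=0, P1=6, P2=5, P3=3) → (P0=0, P1=8, P2=6, P3=4)
step 5: fire t0:  (P0=0, P1=8, P2=6, P3=4) → (P0=0, P1=10, P2=7, P3=5)
step 6: fire t0:  (P0=0, P1=10, P2=7, P3=5) → (P0=0, P1=12, P2=8, P3=6)
step 7: fire t0:  (P0=0, P1=12, P2=8, P3=6) → (P0=0, P1=14, P2=9, P3=7)
step 8: fire t0:  (P0=0, P1=14, P2=9, P3=7) → (P0=0, P1=16, P2=10, P3=8)

(P0=0, P1=16, P2=10, P3=8)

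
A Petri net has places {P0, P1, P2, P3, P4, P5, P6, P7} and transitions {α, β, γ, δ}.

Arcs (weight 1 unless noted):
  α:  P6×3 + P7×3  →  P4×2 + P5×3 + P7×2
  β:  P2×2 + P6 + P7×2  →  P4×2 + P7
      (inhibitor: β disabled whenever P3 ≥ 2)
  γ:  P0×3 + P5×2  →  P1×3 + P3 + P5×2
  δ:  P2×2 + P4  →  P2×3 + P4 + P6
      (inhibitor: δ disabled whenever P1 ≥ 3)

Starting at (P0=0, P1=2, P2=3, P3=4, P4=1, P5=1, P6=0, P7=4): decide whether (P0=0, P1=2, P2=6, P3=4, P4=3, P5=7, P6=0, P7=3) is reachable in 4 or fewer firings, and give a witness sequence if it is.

depth 0: 1 marking
depth 1: 2 markings reached so far
depth 2: 3 markings reached so far
depth 3: 4 markings reached so far
depth 4: 6 markings reached so far
target is not among the 6 markings reachable within 4 steps

NO — not reachable within 4 firings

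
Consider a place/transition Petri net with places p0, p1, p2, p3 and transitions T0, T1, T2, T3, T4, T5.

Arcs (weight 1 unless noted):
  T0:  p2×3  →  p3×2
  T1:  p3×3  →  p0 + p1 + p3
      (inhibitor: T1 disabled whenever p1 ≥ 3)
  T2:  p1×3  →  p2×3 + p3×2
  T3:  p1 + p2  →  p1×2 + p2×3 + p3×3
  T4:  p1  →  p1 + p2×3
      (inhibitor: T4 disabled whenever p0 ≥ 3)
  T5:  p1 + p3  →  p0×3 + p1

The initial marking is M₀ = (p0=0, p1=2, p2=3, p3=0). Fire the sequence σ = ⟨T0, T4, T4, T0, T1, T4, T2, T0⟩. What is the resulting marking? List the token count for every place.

step 1: fire T0:  (p0=0, p1=2, p2=3, p3=0) → (p0=0, p1=2, p2=0, p3=2)
step 2: fire T4:  (p0=0, p1=2, p2=0, p3=2) → (p0=0, p1=2, p2=3, p3=2)
step 3: fire T4:  (p0=0, p1=2, p2=3, p3=2) → (p0=0, p1=2, p2=6, p3=2)
step 4: fire T0:  (p0=0, p1=2, p2=6, p3=2) → (p0=0, p1=2, p2=3, p3=4)
step 5: fire T1:  (p0=0, p1=2, p2=3, p3=4) → (p0=1, p1=3, p2=3, p3=2)
step 6: fire T4:  (p0=1, p1=3, p2=3, p3=2) → (p0=1, p1=3, p2=6, p3=2)
step 7: fire T2:  (p0=1, p1=3, p2=6, p3=2) → (p0=1, p1=0, p2=9, p3=4)
step 8: fire T0:  (p0=1, p1=0, p2=9, p3=4) → (p0=1, p1=0, p2=6, p3=6)

(p0=1, p1=0, p2=6, p3=6)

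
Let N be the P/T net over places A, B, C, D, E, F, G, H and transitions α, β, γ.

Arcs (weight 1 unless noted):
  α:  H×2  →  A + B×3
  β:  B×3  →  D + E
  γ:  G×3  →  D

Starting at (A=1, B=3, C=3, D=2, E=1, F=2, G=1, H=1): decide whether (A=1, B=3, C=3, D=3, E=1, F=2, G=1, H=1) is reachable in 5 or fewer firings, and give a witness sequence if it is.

NO — not reachable within 5 firings

depth 0: 1 marking
depth 1: 2 markings reached so far
depth 2: 2 markings reached so far
(frontier empty at depth 2; search complete)
target is not among the 2 markings reachable within 5 steps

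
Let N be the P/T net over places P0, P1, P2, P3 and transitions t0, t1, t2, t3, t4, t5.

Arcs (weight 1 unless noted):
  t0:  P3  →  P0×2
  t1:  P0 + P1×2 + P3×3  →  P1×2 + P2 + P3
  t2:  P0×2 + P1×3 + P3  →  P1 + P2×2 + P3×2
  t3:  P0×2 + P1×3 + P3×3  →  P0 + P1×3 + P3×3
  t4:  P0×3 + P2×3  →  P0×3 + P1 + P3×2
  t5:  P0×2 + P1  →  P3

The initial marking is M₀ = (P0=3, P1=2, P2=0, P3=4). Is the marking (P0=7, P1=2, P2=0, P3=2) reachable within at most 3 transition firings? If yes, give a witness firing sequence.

step 1: fire t0:  (P0=3, P1=2, P2=0, P3=4) → (P0=5, P1=2, P2=0, P3=3)
step 2: fire t0:  (P0=5, P1=2, P2=0, P3=3) → (P0=7, P1=2, P2=0, P3=2)

YES — reachable via ⟨t0, t0⟩ (2 firings)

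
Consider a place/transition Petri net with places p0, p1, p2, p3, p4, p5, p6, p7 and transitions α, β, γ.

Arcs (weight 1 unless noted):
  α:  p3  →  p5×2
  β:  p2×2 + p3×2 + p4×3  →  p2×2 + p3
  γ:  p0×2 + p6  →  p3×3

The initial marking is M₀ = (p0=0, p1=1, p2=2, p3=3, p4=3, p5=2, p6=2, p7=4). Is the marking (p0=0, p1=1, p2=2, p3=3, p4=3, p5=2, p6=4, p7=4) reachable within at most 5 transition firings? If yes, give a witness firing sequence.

NO — not reachable within 5 firings

depth 0: 1 marking
depth 1: 3 markings reached so far
depth 2: 5 markings reached so far
depth 3: 7 markings reached so far
depth 4: 7 markings reached so far
(frontier empty at depth 4; search complete)
target is not among the 7 markings reachable within 5 steps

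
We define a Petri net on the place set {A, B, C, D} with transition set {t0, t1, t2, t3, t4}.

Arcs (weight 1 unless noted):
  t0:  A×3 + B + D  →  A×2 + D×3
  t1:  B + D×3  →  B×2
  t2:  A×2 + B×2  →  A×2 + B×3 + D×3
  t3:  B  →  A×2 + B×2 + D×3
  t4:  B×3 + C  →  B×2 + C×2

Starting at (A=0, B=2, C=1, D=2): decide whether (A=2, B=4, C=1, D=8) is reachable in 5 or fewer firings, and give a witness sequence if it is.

step 1: fire t3:  (A=0, B=2, C=1, D=2) → (A=2, B=3, C=1, D=5)
step 2: fire t2:  (A=2, B=3, C=1, D=5) → (A=2, B=4, C=1, D=8)

YES — reachable via ⟨t3, t2⟩ (2 firings)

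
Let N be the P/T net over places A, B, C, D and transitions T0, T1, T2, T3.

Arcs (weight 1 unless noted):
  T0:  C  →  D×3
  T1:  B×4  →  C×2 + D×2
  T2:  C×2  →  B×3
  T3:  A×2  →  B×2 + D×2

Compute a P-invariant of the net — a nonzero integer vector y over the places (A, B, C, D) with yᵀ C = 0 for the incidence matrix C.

Incidence matrix C (rows=places, cols=transitions):
       T0   T1   T2   T3
    A   0    0    0   -2
    B   0   -4    3    2
    C  -1    2   -2    0
    D   3    2    0    2

Candidate y = [3, 2, 3, 1]; check y·C column-wise:
  col T0: 3·0 + 2·0 + 3·-1 + 1·3 = 0
  col T1: 3·0 + 2·-4 + 3·2 + 1·2 = 0
  col T2: 3·0 + 2·3 + 3·-2 + 1·0 = 0
  col T3: 3·-2 + 2·2 + 3·0 + 1·2 = 0

y = (A:3, B:2, C:3, D:1)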